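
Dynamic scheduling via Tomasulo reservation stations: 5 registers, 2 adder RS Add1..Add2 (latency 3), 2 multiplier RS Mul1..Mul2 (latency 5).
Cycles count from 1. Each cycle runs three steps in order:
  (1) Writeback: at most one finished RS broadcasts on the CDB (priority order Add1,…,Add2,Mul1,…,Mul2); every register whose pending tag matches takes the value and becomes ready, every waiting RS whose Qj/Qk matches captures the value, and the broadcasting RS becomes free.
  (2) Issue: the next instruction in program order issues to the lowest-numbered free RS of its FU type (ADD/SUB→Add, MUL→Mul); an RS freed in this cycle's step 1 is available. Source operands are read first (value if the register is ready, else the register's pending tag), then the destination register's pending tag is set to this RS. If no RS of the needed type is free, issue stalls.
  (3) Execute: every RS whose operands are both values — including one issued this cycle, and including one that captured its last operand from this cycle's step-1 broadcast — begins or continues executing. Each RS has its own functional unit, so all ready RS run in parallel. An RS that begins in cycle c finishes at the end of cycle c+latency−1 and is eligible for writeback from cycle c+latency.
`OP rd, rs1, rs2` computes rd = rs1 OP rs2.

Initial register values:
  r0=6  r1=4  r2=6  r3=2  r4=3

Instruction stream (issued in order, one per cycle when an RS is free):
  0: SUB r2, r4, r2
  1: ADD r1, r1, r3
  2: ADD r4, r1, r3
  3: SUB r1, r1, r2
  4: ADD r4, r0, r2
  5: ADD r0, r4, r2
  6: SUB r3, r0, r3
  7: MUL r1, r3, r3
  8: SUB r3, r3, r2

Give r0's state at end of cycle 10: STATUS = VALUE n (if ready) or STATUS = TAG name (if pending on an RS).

STATUS = TAG Add2

cycle 1: issue SUB r2<-Add1 // r0:6,r1:4,r2:Add1,r3:2,r4:3
cycle 2: issue ADD r1<-Add2 // r0:6,r1:Add2,r2:Add1,r3:2,r4:3
cycle 3: stall // r0:6,r1:Add2,r2:Add1,r3:2,r4:3
cycle 4: CDB Add1=-3; issue ADD r4<-Add1 // r0:6,r1:Add2,r2:-3,r3:2,r4:Add1
cycle 5: CDB Add2=6; issue SUB r1<-Add2 // r0:6,r1:Add2,r2:-3,r3:2,r4:Add1
cycle 6: stall // r0:6,r1:Add2,r2:-3,r3:2,r4:Add1
cycle 7: stall // r0:6,r1:Add2,r2:-3,r3:2,r4:Add1
cycle 8: CDB Add1=8; issue ADD r4<-Add1 // r0:6,r1:Add2,r2:-3,r3:2,r4:Add1
cycle 9: CDB Add2=9; issue ADD r0<-Add2 // r0:Add2,r1:9,r2:-3,r3:2,r4:Add1
cycle 10: stall // r0:Add2,r1:9,r2:-3,r3:2,r4:Add1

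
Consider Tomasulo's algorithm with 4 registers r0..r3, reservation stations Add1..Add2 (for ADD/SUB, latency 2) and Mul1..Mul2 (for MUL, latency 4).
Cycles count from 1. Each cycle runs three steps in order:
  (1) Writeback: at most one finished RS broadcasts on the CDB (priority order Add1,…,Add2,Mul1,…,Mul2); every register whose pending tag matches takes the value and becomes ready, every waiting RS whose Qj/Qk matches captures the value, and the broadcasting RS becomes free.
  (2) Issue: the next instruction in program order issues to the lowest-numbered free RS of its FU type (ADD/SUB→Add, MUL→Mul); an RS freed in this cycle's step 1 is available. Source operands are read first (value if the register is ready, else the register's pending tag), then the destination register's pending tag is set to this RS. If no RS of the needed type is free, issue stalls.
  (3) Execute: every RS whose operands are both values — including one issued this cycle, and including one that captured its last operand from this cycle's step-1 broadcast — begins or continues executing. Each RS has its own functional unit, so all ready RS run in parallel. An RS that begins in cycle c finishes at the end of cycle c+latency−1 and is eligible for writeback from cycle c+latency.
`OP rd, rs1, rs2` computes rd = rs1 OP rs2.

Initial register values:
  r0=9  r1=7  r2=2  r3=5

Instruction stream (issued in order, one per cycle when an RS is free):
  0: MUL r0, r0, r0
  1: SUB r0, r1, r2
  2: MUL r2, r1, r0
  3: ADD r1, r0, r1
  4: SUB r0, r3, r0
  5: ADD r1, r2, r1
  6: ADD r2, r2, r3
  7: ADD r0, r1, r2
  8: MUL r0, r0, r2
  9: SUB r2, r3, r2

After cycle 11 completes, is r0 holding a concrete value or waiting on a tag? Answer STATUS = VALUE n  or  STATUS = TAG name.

STATUS = TAG Mul1

c1: issue MUL r0<-Mul1 | r0:Mul1,r1:7,r2:2,r3:5
c2: issue SUB r0<-Add1 | r0:Add1,r1:7,r2:2,r3:5
c3: issue MUL r2<-Mul2 | r0:Add1,r1:7,r2:Mul2,r3:5
c4: CDB Add1=5; issue ADD r1<-Add1 | r0:5,r1:Add1,r2:Mul2,r3:5
c5: CDB Mul1=81; issue SUB r0<-Add2 | r0:Add2,r1:Add1,r2:Mul2,r3:5
c6: CDB Add1=12; issue ADD r1<-Add1 | r0:Add2,r1:Add1,r2:Mul2,r3:5
c7: CDB Add2=0; issue ADD r2<-Add2 | r0:0,r1:Add1,r2:Add2,r3:5
c8: CDB Mul2=35; stall | r0:0,r1:Add1,r2:Add2,r3:5
c9: stall | r0:0,r1:Add1,r2:Add2,r3:5
c10: CDB Add1=47; issue ADD r0<-Add1 | r0:Add1,r1:47,r2:Add2,r3:5
c11: CDB Add2=40; issue MUL r0<-Mul1 | r0:Mul1,r1:47,r2:40,r3:5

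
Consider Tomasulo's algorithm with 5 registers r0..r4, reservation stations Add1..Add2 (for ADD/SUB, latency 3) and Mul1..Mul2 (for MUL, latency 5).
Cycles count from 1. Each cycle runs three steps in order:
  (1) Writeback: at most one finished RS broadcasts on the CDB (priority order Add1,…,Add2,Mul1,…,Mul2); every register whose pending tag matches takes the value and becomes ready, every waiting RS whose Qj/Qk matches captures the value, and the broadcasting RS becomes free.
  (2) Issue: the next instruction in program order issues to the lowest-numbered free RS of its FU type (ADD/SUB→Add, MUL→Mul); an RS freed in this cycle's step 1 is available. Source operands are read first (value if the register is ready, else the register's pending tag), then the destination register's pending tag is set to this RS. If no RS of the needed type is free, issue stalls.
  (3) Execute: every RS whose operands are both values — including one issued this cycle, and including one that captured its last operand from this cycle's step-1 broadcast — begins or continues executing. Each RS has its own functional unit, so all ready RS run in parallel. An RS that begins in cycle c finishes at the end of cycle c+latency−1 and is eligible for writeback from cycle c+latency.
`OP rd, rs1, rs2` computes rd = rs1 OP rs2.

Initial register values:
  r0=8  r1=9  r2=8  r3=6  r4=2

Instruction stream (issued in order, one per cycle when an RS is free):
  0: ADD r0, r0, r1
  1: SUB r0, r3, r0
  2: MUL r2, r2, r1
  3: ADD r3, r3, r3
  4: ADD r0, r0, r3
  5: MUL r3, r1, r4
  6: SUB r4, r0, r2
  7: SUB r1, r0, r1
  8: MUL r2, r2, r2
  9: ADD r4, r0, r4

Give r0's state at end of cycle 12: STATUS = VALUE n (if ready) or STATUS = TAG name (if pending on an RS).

STATUS = VALUE 1

cycle 1: issue ADD r0<-Add1 // r0:Add1,r1:9,r2:8,r3:6,r4:2
cycle 2: issue SUB r0<-Add2 // r0:Add2,r1:9,r2:8,r3:6,r4:2
cycle 3: issue MUL r2<-Mul1 // r0:Add2,r1:9,r2:Mul1,r3:6,r4:2
cycle 4: CDB Add1=17; issue ADD r3<-Add1 // r0:Add2,r1:9,r2:Mul1,r3:Add1,r4:2
cycle 5: stall // r0:Add2,r1:9,r2:Mul1,r3:Add1,r4:2
cycle 6: stall // r0:Add2,r1:9,r2:Mul1,r3:Add1,r4:2
cycle 7: CDB Add1=12; issue ADD r0<-Add1 // r0:Add1,r1:9,r2:Mul1,r3:12,r4:2
cycle 8: CDB Add2=-11; issue MUL r3<-Mul2 // r0:Add1,r1:9,r2:Mul1,r3:Mul2,r4:2
cycle 9: CDB Mul1=72; issue SUB r4<-Add2 // r0:Add1,r1:9,r2:72,r3:Mul2,r4:Add2
cycle 10: stall // r0:Add1,r1:9,r2:72,r3:Mul2,r4:Add2
cycle 11: CDB Add1=1; issue SUB r1<-Add1 // r0:1,r1:Add1,r2:72,r3:Mul2,r4:Add2
cycle 12: issue MUL r2<-Mul1 // r0:1,r1:Add1,r2:Mul1,r3:Mul2,r4:Add2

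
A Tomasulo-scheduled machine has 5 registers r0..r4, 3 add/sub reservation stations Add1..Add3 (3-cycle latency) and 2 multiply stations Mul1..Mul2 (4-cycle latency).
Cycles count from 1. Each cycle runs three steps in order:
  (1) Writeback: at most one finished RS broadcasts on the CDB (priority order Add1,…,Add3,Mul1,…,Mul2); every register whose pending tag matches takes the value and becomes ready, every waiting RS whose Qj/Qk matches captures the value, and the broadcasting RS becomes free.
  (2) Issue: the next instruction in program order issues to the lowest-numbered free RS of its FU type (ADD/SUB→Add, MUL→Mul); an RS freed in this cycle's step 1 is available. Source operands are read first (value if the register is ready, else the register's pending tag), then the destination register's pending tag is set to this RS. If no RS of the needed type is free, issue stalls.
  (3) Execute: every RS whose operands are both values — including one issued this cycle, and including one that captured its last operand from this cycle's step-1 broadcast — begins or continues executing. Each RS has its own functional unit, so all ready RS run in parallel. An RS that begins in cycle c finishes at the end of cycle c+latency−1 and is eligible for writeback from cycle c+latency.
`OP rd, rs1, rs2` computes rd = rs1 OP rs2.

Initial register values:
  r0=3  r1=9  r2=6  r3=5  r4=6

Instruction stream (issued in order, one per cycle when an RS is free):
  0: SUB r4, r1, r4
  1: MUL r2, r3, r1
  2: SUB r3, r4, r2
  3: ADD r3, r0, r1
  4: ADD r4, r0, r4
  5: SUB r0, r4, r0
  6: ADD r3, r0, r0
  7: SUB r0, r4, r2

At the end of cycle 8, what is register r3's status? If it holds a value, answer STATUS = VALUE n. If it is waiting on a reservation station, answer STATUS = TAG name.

STATUS = TAG Add3

c1: issue SUB r4<-Add1 | r0:3,r1:9,r2:6,r3:5,r4:Add1
c2: issue MUL r2<-Mul1 | r0:3,r1:9,r2:Mul1,r3:5,r4:Add1
c3: issue SUB r3<-Add2 | r0:3,r1:9,r2:Mul1,r3:Add2,r4:Add1
c4: CDB Add1=3; issue ADD r3<-Add1 | r0:3,r1:9,r2:Mul1,r3:Add1,r4:3
c5: issue ADD r4<-Add3 | r0:3,r1:9,r2:Mul1,r3:Add1,r4:Add3
c6: CDB Mul1=45; stall | r0:3,r1:9,r2:45,r3:Add1,r4:Add3
c7: CDB Add1=12; issue SUB r0<-Add1 | r0:Add1,r1:9,r2:45,r3:12,r4:Add3
c8: CDB Add3=6; issue ADD r3<-Add3 | r0:Add1,r1:9,r2:45,r3:Add3,r4:6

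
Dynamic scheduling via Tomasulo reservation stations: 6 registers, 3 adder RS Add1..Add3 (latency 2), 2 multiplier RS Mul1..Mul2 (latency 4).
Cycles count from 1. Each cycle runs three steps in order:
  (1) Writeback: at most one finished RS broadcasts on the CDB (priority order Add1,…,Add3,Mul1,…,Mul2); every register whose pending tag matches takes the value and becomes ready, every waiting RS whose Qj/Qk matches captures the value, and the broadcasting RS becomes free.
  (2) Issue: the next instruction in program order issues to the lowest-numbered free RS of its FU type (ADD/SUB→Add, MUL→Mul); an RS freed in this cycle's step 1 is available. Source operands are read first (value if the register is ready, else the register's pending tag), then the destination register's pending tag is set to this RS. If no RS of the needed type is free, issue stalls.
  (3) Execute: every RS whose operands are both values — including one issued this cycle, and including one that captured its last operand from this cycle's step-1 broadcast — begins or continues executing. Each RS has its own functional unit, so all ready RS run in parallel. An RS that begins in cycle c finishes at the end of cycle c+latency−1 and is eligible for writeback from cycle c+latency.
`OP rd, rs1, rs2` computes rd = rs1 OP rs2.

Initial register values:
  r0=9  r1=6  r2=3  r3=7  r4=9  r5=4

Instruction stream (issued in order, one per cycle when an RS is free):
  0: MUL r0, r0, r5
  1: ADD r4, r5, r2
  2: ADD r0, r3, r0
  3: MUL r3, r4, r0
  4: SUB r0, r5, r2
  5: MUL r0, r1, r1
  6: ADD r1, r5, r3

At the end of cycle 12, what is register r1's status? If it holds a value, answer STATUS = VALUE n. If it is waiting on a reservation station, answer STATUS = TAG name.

c1: issue MUL r0<-Mul1 | r0:Mul1,r1:6,r2:3,r3:7,r4:9,r5:4
c2: issue ADD r4<-Add1 | r0:Mul1,r1:6,r2:3,r3:7,r4:Add1,r5:4
c3: issue ADD r0<-Add2 | r0:Add2,r1:6,r2:3,r3:7,r4:Add1,r5:4
c4: CDB Add1=7; issue MUL r3<-Mul2 | r0:Add2,r1:6,r2:3,r3:Mul2,r4:7,r5:4
c5: CDB Mul1=36; issue SUB r0<-Add1 | r0:Add1,r1:6,r2:3,r3:Mul2,r4:7,r5:4
c6: issue MUL r0<-Mul1 | r0:Mul1,r1:6,r2:3,r3:Mul2,r4:7,r5:4
c7: CDB Add1=1; issue ADD r1<-Add1 | r0:Mul1,r1:Add1,r2:3,r3:Mul2,r4:7,r5:4
c8: CDB Add2=43 | r0:Mul1,r1:Add1,r2:3,r3:Mul2,r4:7,r5:4
c9: - | r0:Mul1,r1:Add1,r2:3,r3:Mul2,r4:7,r5:4
c10: CDB Mul1=36 | r0:36,r1:Add1,r2:3,r3:Mul2,r4:7,r5:4
c11: - | r0:36,r1:Add1,r2:3,r3:Mul2,r4:7,r5:4
c12: CDB Mul2=301 | r0:36,r1:Add1,r2:3,r3:301,r4:7,r5:4

STATUS = TAG Add1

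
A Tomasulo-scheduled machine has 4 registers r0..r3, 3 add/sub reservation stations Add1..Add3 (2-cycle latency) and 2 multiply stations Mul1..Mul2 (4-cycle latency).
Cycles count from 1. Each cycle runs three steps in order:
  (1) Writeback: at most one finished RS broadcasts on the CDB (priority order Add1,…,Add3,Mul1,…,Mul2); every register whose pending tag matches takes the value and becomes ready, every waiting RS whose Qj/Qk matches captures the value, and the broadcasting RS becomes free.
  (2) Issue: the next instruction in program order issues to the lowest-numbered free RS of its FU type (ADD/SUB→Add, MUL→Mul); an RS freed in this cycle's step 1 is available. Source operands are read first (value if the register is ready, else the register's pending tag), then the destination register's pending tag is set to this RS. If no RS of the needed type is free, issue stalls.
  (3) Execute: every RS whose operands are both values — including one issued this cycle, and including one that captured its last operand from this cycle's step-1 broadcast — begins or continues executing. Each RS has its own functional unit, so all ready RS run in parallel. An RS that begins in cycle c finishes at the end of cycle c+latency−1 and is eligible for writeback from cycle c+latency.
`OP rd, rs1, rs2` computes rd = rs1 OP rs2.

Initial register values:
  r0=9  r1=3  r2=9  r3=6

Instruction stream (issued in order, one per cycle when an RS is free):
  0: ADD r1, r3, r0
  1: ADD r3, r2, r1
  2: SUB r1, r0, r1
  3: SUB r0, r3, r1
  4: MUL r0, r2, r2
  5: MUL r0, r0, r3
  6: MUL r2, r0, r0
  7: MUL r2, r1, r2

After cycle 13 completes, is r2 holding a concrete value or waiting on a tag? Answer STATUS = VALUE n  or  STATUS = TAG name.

c1: issue ADD r1<-Add1 | r0:9,r1:Add1,r2:9,r3:6
c2: issue ADD r3<-Add2 | r0:9,r1:Add1,r2:9,r3:Add2
c3: CDB Add1=15; issue SUB r1<-Add1 | r0:9,r1:Add1,r2:9,r3:Add2
c4: issue SUB r0<-Add3 | r0:Add3,r1:Add1,r2:9,r3:Add2
c5: CDB Add1=-6; issue MUL r0<-Mul1 | r0:Mul1,r1:-6,r2:9,r3:Add2
c6: CDB Add2=24; issue MUL r0<-Mul2 | r0:Mul2,r1:-6,r2:9,r3:24
c7: stall | r0:Mul2,r1:-6,r2:9,r3:24
c8: CDB Add3=30; stall | r0:Mul2,r1:-6,r2:9,r3:24
c9: CDB Mul1=81; issue MUL r2<-Mul1 | r0:Mul2,r1:-6,r2:Mul1,r3:24
c10: stall | r0:Mul2,r1:-6,r2:Mul1,r3:24
c11: stall | r0:Mul2,r1:-6,r2:Mul1,r3:24
c12: stall | r0:Mul2,r1:-6,r2:Mul1,r3:24
c13: CDB Mul2=1944; issue MUL r2<-Mul2 | r0:1944,r1:-6,r2:Mul2,r3:24

STATUS = TAG Mul2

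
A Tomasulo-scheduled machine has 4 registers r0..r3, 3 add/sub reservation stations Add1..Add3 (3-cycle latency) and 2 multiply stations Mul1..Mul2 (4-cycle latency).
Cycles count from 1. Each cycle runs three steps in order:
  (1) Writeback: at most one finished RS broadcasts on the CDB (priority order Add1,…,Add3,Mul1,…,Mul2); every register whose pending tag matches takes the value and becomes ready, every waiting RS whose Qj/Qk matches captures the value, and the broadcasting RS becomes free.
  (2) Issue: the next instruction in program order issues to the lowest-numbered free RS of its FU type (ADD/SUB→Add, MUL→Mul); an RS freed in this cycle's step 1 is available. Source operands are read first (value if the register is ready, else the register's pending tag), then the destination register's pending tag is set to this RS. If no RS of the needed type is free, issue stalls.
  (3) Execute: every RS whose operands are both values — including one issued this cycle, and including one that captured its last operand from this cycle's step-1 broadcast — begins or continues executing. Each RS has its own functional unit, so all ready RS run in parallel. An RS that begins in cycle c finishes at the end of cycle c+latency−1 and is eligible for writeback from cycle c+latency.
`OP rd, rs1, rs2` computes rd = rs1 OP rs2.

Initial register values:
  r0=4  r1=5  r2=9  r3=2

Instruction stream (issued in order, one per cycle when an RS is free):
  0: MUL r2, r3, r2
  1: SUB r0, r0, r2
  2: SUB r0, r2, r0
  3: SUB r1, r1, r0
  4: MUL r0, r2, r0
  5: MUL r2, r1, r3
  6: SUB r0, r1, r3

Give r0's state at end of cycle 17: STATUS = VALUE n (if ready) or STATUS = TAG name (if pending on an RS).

c1: issue MUL r2<-Mul1 | r0:4,r1:5,r2:Mul1,r3:2
c2: issue SUB r0<-Add1 | r0:Add1,r1:5,r2:Mul1,r3:2
c3: issue SUB r0<-Add2 | r0:Add2,r1:5,r2:Mul1,r3:2
c4: issue SUB r1<-Add3 | r0:Add2,r1:Add3,r2:Mul1,r3:2
c5: CDB Mul1=18; issue MUL r0<-Mul1 | r0:Mul1,r1:Add3,r2:18,r3:2
c6: issue MUL r2<-Mul2 | r0:Mul1,r1:Add3,r2:Mul2,r3:2
c7: stall | r0:Mul1,r1:Add3,r2:Mul2,r3:2
c8: CDB Add1=-14; issue SUB r0<-Add1 | r0:Add1,r1:Add3,r2:Mul2,r3:2
c9: - | r0:Add1,r1:Add3,r2:Mul2,r3:2
c10: - | r0:Add1,r1:Add3,r2:Mul2,r3:2
c11: CDB Add2=32 | r0:Add1,r1:Add3,r2:Mul2,r3:2
c12: - | r0:Add1,r1:Add3,r2:Mul2,r3:2
c13: - | r0:Add1,r1:Add3,r2:Mul2,r3:2
c14: CDB Add3=-27 | r0:Add1,r1:-27,r2:Mul2,r3:2
c15: CDB Mul1=576 | r0:Add1,r1:-27,r2:Mul2,r3:2
c16: - | r0:Add1,r1:-27,r2:Mul2,r3:2
c17: CDB Add1=-29 | r0:-29,r1:-27,r2:Mul2,r3:2

STATUS = VALUE -29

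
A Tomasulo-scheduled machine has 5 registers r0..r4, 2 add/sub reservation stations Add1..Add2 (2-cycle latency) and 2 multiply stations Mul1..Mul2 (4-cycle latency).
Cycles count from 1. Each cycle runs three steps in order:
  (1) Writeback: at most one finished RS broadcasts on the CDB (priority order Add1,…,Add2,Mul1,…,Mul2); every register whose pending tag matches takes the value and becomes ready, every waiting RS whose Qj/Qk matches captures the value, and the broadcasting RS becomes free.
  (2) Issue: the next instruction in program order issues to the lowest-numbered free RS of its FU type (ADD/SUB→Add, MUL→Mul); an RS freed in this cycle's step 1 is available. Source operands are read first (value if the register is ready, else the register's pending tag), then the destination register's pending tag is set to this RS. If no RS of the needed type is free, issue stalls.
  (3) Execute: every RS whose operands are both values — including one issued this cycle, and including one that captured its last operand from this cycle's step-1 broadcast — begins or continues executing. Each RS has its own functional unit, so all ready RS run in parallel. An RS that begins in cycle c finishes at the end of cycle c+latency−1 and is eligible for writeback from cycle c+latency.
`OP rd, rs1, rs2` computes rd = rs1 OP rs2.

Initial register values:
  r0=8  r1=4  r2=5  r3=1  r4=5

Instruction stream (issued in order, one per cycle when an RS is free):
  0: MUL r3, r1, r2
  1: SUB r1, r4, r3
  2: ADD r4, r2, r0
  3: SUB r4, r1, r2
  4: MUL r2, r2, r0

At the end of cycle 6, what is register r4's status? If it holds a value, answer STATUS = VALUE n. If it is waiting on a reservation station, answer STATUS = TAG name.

cycle 1: issue MUL r3<-Mul1 // r0:8,r1:4,r2:5,r3:Mul1,r4:5
cycle 2: issue SUB r1<-Add1 // r0:8,r1:Add1,r2:5,r3:Mul1,r4:5
cycle 3: issue ADD r4<-Add2 // r0:8,r1:Add1,r2:5,r3:Mul1,r4:Add2
cycle 4: stall // r0:8,r1:Add1,r2:5,r3:Mul1,r4:Add2
cycle 5: CDB Add2=13; issue SUB r4<-Add2 // r0:8,r1:Add1,r2:5,r3:Mul1,r4:Add2
cycle 6: CDB Mul1=20; issue MUL r2<-Mul1 // r0:8,r1:Add1,r2:Mul1,r3:20,r4:Add2

STATUS = TAG Add2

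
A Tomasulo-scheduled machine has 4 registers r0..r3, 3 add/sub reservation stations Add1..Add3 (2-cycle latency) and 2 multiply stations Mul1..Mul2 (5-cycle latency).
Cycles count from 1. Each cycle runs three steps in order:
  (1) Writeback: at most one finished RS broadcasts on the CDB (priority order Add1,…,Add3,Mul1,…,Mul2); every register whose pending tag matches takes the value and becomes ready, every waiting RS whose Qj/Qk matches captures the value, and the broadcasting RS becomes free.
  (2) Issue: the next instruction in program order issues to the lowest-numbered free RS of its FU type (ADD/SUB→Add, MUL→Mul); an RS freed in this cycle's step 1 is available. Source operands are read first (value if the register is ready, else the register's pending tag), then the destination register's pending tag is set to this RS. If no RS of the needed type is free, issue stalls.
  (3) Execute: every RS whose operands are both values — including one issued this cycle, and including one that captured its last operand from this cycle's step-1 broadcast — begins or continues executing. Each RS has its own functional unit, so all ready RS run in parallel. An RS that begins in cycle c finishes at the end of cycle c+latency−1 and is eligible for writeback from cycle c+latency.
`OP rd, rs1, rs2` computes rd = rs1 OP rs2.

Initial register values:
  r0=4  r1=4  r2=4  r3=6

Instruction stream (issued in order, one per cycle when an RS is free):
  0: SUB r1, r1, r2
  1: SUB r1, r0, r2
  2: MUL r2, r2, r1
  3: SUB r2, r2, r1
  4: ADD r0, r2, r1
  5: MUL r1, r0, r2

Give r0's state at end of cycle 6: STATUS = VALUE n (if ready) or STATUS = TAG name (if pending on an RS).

STATUS = TAG Add2

c1: issue SUB r1<-Add1 | r0:4,r1:Add1,r2:4,r3:6
c2: issue SUB r1<-Add2 | r0:4,r1:Add2,r2:4,r3:6
c3: CDB Add1=0; issue MUL r2<-Mul1 | r0:4,r1:Add2,r2:Mul1,r3:6
c4: CDB Add2=0; issue SUB r2<-Add1 | r0:4,r1:0,r2:Add1,r3:6
c5: issue ADD r0<-Add2 | r0:Add2,r1:0,r2:Add1,r3:6
c6: issue MUL r1<-Mul2 | r0:Add2,r1:Mul2,r2:Add1,r3:6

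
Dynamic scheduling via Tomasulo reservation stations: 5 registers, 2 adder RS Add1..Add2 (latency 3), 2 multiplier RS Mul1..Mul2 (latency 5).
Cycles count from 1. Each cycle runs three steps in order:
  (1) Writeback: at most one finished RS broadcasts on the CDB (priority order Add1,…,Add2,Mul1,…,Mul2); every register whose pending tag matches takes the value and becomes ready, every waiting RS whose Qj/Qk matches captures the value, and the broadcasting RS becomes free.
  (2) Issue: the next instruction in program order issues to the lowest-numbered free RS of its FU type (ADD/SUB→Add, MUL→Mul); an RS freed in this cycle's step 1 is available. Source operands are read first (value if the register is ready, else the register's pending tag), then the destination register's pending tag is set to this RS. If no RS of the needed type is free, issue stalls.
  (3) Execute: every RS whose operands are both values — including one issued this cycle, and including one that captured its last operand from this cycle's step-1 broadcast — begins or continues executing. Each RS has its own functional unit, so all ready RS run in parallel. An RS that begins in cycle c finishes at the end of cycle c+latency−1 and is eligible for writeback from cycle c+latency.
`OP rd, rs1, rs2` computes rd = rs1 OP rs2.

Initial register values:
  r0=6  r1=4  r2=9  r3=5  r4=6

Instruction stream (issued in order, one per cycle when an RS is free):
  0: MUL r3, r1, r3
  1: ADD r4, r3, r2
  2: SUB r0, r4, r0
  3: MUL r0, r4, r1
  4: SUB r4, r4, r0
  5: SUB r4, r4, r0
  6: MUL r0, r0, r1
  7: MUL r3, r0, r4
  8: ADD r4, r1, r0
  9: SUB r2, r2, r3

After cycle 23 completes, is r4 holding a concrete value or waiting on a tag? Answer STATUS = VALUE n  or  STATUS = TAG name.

STATUS = VALUE 468

c1: issue MUL r3<-Mul1 | r0:6,r1:4,r2:9,r3:Mul1,r4:6
c2: issue ADD r4<-Add1 | r0:6,r1:4,r2:9,r3:Mul1,r4:Add1
c3: issue SUB r0<-Add2 | r0:Add2,r1:4,r2:9,r3:Mul1,r4:Add1
c4: issue MUL r0<-Mul2 | r0:Mul2,r1:4,r2:9,r3:Mul1,r4:Add1
c5: stall | r0:Mul2,r1:4,r2:9,r3:Mul1,r4:Add1
c6: CDB Mul1=20; stall | r0:Mul2,r1:4,r2:9,r3:20,r4:Add1
c7: stall | r0:Mul2,r1:4,r2:9,r3:20,r4:Add1
c8: stall | r0:Mul2,r1:4,r2:9,r3:20,r4:Add1
c9: CDB Add1=29; issue SUB r4<-Add1 | r0:Mul2,r1:4,r2:9,r3:20,r4:Add1
c10: stall | r0:Mul2,r1:4,r2:9,r3:20,r4:Add1
c11: stall | r0:Mul2,r1:4,r2:9,r3:20,r4:Add1
c12: CDB Add2=23; issue SUB r4<-Add2 | r0:Mul2,r1:4,r2:9,r3:20,r4:Add2
c13: issue MUL r0<-Mul1 | r0:Mul1,r1:4,r2:9,r3:20,r4:Add2
c14: CDB Mul2=116; issue MUL r3<-Mul2 | r0:Mul1,r1:4,r2:9,r3:Mul2,r4:Add2
c15: stall | r0:Mul1,r1:4,r2:9,r3:Mul2,r4:Add2
c16: stall | r0:Mul1,r1:4,r2:9,r3:Mul2,r4:Add2
c17: CDB Add1=-87; issue ADD r4<-Add1 | r0:Mul1,r1:4,r2:9,r3:Mul2,r4:Add1
c18: stall | r0:Mul1,r1:4,r2:9,r3:Mul2,r4:Add1
c19: CDB Mul1=464; stall | r0:464,r1:4,r2:9,r3:Mul2,r4:Add1
c20: CDB Add2=-203; issue SUB r2<-Add2 | r0:464,r1:4,r2:Add2,r3:Mul2,r4:Add1
c21: - | r0:464,r1:4,r2:Add2,r3:Mul2,r4:Add1
c22: CDB Add1=468 | r0:464,r1:4,r2:Add2,r3:Mul2,r4:468
c23: - | r0:464,r1:4,r2:Add2,r3:Mul2,r4:468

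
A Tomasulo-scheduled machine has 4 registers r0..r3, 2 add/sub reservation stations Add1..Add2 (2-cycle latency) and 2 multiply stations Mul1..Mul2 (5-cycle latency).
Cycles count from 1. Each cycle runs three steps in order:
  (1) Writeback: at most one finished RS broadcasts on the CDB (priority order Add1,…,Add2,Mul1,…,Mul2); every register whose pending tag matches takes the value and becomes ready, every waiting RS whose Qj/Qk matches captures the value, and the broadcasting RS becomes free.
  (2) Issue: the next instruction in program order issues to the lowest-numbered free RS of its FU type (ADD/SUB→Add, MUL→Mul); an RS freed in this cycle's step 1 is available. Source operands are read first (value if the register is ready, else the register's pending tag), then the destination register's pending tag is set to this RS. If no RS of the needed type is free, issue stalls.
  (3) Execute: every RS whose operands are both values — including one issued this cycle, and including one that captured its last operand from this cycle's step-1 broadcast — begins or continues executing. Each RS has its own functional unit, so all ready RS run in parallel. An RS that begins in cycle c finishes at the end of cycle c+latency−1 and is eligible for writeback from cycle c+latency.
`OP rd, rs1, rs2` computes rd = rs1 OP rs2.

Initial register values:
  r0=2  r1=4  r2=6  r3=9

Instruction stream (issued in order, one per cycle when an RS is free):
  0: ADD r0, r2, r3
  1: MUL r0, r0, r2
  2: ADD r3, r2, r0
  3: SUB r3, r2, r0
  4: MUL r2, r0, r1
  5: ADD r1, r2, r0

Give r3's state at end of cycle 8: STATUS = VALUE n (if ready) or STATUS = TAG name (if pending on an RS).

STATUS = TAG Add2

c1: issue ADD r0<-Add1 | r0:Add1,r1:4,r2:6,r3:9
c2: issue MUL r0<-Mul1 | r0:Mul1,r1:4,r2:6,r3:9
c3: CDB Add1=15; issue ADD r3<-Add1 | r0:Mul1,r1:4,r2:6,r3:Add1
c4: issue SUB r3<-Add2 | r0:Mul1,r1:4,r2:6,r3:Add2
c5: issue MUL r2<-Mul2 | r0:Mul1,r1:4,r2:Mul2,r3:Add2
c6: stall | r0:Mul1,r1:4,r2:Mul2,r3:Add2
c7: stall | r0:Mul1,r1:4,r2:Mul2,r3:Add2
c8: CDB Mul1=90; stall | r0:90,r1:4,r2:Mul2,r3:Add2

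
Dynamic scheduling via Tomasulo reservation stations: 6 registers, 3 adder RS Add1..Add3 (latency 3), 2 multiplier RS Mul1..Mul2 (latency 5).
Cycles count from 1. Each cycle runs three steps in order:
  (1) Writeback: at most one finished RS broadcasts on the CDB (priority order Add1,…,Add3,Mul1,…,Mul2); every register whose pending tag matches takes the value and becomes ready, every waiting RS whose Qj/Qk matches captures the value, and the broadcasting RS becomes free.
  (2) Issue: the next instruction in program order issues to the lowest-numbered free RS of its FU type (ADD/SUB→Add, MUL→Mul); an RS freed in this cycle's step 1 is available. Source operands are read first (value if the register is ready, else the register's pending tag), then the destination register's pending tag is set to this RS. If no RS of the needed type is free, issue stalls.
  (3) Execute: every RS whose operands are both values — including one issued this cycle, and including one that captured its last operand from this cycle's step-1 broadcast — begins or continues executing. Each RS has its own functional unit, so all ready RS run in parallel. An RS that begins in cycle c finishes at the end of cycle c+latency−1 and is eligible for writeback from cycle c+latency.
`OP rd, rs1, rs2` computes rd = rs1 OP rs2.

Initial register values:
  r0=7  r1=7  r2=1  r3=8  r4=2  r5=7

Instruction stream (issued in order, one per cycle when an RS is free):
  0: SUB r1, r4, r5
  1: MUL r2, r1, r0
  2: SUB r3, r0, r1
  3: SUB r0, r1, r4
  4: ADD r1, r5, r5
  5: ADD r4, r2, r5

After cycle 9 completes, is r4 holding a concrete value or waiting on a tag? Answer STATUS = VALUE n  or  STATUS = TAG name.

  c1: issue SUB r1<-Add1  regs: r0:7,r1:Add1,r2:1,r3:8,r4:2,r5:7
  c2: issue MUL r2<-Mul1  regs: r0:7,r1:Add1,r2:Mul1,r3:8,r4:2,r5:7
  c3: issue SUB r3<-Add2  regs: r0:7,r1:Add1,r2:Mul1,r3:Add2,r4:2,r5:7
  c4: CDB Add1=-5; issue SUB r0<-Add1  regs: r0:Add1,r1:-5,r2:Mul1,r3:Add2,r4:2,r5:7
  c5: issue ADD r1<-Add3  regs: r0:Add1,r1:Add3,r2:Mul1,r3:Add2,r4:2,r5:7
  c6: stall  regs: r0:Add1,r1:Add3,r2:Mul1,r3:Add2,r4:2,r5:7
  c7: CDB Add1=-7; issue ADD r4<-Add1  regs: r0:-7,r1:Add3,r2:Mul1,r3:Add2,r4:Add1,r5:7
  c8: CDB Add2=12  regs: r0:-7,r1:Add3,r2:Mul1,r3:12,r4:Add1,r5:7
  c9: CDB Add3=14  regs: r0:-7,r1:14,r2:Mul1,r3:12,r4:Add1,r5:7

STATUS = TAG Add1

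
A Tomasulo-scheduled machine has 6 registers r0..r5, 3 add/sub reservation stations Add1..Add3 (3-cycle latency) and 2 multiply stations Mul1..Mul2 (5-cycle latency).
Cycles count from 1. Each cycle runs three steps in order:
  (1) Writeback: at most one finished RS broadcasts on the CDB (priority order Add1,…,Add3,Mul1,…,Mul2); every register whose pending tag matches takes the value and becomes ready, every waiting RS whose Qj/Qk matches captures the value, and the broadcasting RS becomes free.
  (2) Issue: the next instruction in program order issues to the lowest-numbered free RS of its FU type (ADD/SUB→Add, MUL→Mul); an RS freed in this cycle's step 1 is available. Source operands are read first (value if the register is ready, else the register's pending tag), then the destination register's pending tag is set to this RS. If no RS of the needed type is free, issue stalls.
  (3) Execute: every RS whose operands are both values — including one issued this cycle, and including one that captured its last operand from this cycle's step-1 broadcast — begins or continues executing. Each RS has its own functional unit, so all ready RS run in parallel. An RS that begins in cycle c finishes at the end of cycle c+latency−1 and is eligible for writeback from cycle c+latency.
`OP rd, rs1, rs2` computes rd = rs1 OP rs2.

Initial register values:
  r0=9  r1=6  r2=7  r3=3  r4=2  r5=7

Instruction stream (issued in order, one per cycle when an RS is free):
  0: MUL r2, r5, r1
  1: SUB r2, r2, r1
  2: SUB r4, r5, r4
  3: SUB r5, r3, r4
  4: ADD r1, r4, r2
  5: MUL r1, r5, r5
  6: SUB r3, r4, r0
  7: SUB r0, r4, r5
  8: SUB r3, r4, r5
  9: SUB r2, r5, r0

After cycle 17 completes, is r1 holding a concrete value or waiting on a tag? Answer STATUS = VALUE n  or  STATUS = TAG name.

STATUS = VALUE 4

cycle 1: issue MUL r2<-Mul1 // r0:9,r1:6,r2:Mul1,r3:3,r4:2,r5:7
cycle 2: issue SUB r2<-Add1 // r0:9,r1:6,r2:Add1,r3:3,r4:2,r5:7
cycle 3: issue SUB r4<-Add2 // r0:9,r1:6,r2:Add1,r3:3,r4:Add2,r5:7
cycle 4: issue SUB r5<-Add3 // r0:9,r1:6,r2:Add1,r3:3,r4:Add2,r5:Add3
cycle 5: stall // r0:9,r1:6,r2:Add1,r3:3,r4:Add2,r5:Add3
cycle 6: CDB Add2=5; issue ADD r1<-Add2 // r0:9,r1:Add2,r2:Add1,r3:3,r4:5,r5:Add3
cycle 7: CDB Mul1=42; issue MUL r1<-Mul1 // r0:9,r1:Mul1,r2:Add1,r3:3,r4:5,r5:Add3
cycle 8: stall // r0:9,r1:Mul1,r2:Add1,r3:3,r4:5,r5:Add3
cycle 9: CDB Add3=-2; issue SUB r3<-Add3 // r0:9,r1:Mul1,r2:Add1,r3:Add3,r4:5,r5:-2
cycle 10: CDB Add1=36; issue SUB r0<-Add1 // r0:Add1,r1:Mul1,r2:36,r3:Add3,r4:5,r5:-2
cycle 11: stall // r0:Add1,r1:Mul1,r2:36,r3:Add3,r4:5,r5:-2
cycle 12: CDB Add3=-4; issue SUB r3<-Add3 // r0:Add1,r1:Mul1,r2:36,r3:Add3,r4:5,r5:-2
cycle 13: CDB Add1=7; issue SUB r2<-Add1 // r0:7,r1:Mul1,r2:Add1,r3:Add3,r4:5,r5:-2
cycle 14: CDB Add2=41 // r0:7,r1:Mul1,r2:Add1,r3:Add3,r4:5,r5:-2
cycle 15: CDB Add3=7 // r0:7,r1:Mul1,r2:Add1,r3:7,r4:5,r5:-2
cycle 16: CDB Add1=-9 // r0:7,r1:Mul1,r2:-9,r3:7,r4:5,r5:-2
cycle 17: CDB Mul1=4 // r0:7,r1:4,r2:-9,r3:7,r4:5,r5:-2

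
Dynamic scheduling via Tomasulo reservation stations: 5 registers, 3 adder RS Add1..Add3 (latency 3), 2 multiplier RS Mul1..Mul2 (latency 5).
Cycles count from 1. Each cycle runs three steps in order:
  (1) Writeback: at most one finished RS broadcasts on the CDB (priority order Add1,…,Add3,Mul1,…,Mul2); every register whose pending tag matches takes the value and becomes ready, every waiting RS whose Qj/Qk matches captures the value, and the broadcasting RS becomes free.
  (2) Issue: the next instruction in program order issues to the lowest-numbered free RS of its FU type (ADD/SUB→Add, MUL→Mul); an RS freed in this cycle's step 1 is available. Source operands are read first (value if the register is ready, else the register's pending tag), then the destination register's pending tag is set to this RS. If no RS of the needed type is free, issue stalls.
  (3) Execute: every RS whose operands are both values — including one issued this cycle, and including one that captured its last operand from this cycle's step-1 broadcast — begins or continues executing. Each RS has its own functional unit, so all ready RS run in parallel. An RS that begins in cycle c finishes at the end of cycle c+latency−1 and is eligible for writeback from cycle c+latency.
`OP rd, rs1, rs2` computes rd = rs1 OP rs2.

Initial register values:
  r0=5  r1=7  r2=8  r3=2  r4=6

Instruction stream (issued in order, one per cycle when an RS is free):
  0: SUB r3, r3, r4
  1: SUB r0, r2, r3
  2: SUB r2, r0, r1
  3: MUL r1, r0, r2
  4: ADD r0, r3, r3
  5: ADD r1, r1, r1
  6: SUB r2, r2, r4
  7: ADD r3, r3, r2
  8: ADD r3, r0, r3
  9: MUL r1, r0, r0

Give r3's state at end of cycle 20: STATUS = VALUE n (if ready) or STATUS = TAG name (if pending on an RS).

cycle 1: issue SUB r3<-Add1 // r0:5,r1:7,r2:8,r3:Add1,r4:6
cycle 2: issue SUB r0<-Add2 // r0:Add2,r1:7,r2:8,r3:Add1,r4:6
cycle 3: issue SUB r2<-Add3 // r0:Add2,r1:7,r2:Add3,r3:Add1,r4:6
cycle 4: CDB Add1=-4; issue MUL r1<-Mul1 // r0:Add2,r1:Mul1,r2:Add3,r3:-4,r4:6
cycle 5: issue ADD r0<-Add1 // r0:Add1,r1:Mul1,r2:Add3,r3:-4,r4:6
cycle 6: stall // r0:Add1,r1:Mul1,r2:Add3,r3:-4,r4:6
cycle 7: CDB Add2=12; issue ADD r1<-Add2 // r0:Add1,r1:Add2,r2:Add3,r3:-4,r4:6
cycle 8: CDB Add1=-8; issue SUB r2<-Add1 // r0:-8,r1:Add2,r2:Add1,r3:-4,r4:6
cycle 9: stall // r0:-8,r1:Add2,r2:Add1,r3:-4,r4:6
cycle 10: CDB Add3=5; issue ADD r3<-Add3 // r0:-8,r1:Add2,r2:Add1,r3:Add3,r4:6
cycle 11: stall // r0:-8,r1:Add2,r2:Add1,r3:Add3,r4:6
cycle 12: stall // r0:-8,r1:Add2,r2:Add1,r3:Add3,r4:6
cycle 13: CDB Add1=-1; issue ADD r3<-Add1 // r0:-8,r1:Add2,r2:-1,r3:Add1,r4:6
cycle 14: issue MUL r1<-Mul2 // r0:-8,r1:Mul2,r2:-1,r3:Add1,r4:6
cycle 15: CDB Mul1=60 // r0:-8,r1:Mul2,r2:-1,r3:Add1,r4:6
cycle 16: CDB Add3=-5 // r0:-8,r1:Mul2,r2:-1,r3:Add1,r4:6
cycle 17: - // r0:-8,r1:Mul2,r2:-1,r3:Add1,r4:6
cycle 18: CDB Add2=120 // r0:-8,r1:Mul2,r2:-1,r3:Add1,r4:6
cycle 19: CDB Add1=-13 // r0:-8,r1:Mul2,r2:-1,r3:-13,r4:6
cycle 20: CDB Mul2=64 // r0:-8,r1:64,r2:-1,r3:-13,r4:6

STATUS = VALUE -13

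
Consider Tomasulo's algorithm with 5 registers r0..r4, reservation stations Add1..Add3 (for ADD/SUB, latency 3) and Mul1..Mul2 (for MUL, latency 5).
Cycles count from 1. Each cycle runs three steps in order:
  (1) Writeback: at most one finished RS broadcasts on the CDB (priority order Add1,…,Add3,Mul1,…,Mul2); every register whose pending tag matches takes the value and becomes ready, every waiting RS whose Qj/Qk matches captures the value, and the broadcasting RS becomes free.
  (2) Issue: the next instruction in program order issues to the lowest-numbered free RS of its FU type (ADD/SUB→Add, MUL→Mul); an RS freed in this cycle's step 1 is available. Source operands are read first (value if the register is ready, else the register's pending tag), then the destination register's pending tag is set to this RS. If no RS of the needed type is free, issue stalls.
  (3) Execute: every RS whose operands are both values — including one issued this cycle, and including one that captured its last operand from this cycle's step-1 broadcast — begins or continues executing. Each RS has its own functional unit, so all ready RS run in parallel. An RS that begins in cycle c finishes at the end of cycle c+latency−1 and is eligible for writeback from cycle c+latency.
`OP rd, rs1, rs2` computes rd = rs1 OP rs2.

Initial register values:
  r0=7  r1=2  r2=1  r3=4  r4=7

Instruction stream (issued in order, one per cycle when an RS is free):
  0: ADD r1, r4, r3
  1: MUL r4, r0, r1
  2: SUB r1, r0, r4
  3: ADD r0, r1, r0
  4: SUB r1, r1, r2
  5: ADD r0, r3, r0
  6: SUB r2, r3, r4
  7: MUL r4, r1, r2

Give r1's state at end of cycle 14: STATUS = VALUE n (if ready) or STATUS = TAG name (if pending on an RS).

STATUS = TAG Add3

cycle 1: issue ADD r1<-Add1 // r0:7,r1:Add1,r2:1,r3:4,r4:7
cycle 2: issue MUL r4<-Mul1 // r0:7,r1:Add1,r2:1,r3:4,r4:Mul1
cycle 3: issue SUB r1<-Add2 // r0:7,r1:Add2,r2:1,r3:4,r4:Mul1
cycle 4: CDB Add1=11; issue ADD r0<-Add1 // r0:Add1,r1:Add2,r2:1,r3:4,r4:Mul1
cycle 5: issue SUB r1<-Add3 // r0:Add1,r1:Add3,r2:1,r3:4,r4:Mul1
cycle 6: stall // r0:Add1,r1:Add3,r2:1,r3:4,r4:Mul1
cycle 7: stall // r0:Add1,r1:Add3,r2:1,r3:4,r4:Mul1
cycle 8: stall // r0:Add1,r1:Add3,r2:1,r3:4,r4:Mul1
cycle 9: CDB Mul1=77; stall // r0:Add1,r1:Add3,r2:1,r3:4,r4:77
cycle 10: stall // r0:Add1,r1:Add3,r2:1,r3:4,r4:77
cycle 11: stall // r0:Add1,r1:Add3,r2:1,r3:4,r4:77
cycle 12: CDB Add2=-70; issue ADD r0<-Add2 // r0:Add2,r1:Add3,r2:1,r3:4,r4:77
cycle 13: stall // r0:Add2,r1:Add3,r2:1,r3:4,r4:77
cycle 14: stall // r0:Add2,r1:Add3,r2:1,r3:4,r4:77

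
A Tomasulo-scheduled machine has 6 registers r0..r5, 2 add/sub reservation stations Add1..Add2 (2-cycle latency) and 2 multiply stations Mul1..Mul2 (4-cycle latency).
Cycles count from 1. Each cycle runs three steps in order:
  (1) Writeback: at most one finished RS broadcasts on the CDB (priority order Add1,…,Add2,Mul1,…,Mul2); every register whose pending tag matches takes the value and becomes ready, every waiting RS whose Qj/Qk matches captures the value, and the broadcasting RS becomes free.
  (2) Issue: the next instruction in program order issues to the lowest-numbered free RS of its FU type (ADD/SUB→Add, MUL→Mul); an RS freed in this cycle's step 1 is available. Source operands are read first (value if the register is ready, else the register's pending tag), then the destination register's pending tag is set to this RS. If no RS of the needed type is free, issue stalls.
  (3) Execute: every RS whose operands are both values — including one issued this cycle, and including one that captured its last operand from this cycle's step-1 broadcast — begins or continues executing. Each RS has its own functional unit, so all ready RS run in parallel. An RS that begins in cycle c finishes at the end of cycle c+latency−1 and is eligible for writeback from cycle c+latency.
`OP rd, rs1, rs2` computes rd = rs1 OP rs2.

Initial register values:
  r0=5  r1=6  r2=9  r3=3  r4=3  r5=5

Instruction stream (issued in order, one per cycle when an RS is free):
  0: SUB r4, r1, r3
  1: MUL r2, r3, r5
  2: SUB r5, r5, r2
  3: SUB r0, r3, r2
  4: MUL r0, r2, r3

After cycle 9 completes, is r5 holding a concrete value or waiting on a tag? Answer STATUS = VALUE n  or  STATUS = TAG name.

STATUS = VALUE -10

cycle 1: issue SUB r4<-Add1 // r0:5,r1:6,r2:9,r3:3,r4:Add1,r5:5
cycle 2: issue MUL r2<-Mul1 // r0:5,r1:6,r2:Mul1,r3:3,r4:Add1,r5:5
cycle 3: CDB Add1=3; issue SUB r5<-Add1 // r0:5,r1:6,r2:Mul1,r3:3,r4:3,r5:Add1
cycle 4: issue SUB r0<-Add2 // r0:Add2,r1:6,r2:Mul1,r3:3,r4:3,r5:Add1
cycle 5: issue MUL r0<-Mul2 // r0:Mul2,r1:6,r2:Mul1,r3:3,r4:3,r5:Add1
cycle 6: CDB Mul1=15 // r0:Mul2,r1:6,r2:15,r3:3,r4:3,r5:Add1
cycle 7: - // r0:Mul2,r1:6,r2:15,r3:3,r4:3,r5:Add1
cycle 8: CDB Add1=-10 // r0:Mul2,r1:6,r2:15,r3:3,r4:3,r5:-10
cycle 9: CDB Add2=-12 // r0:Mul2,r1:6,r2:15,r3:3,r4:3,r5:-10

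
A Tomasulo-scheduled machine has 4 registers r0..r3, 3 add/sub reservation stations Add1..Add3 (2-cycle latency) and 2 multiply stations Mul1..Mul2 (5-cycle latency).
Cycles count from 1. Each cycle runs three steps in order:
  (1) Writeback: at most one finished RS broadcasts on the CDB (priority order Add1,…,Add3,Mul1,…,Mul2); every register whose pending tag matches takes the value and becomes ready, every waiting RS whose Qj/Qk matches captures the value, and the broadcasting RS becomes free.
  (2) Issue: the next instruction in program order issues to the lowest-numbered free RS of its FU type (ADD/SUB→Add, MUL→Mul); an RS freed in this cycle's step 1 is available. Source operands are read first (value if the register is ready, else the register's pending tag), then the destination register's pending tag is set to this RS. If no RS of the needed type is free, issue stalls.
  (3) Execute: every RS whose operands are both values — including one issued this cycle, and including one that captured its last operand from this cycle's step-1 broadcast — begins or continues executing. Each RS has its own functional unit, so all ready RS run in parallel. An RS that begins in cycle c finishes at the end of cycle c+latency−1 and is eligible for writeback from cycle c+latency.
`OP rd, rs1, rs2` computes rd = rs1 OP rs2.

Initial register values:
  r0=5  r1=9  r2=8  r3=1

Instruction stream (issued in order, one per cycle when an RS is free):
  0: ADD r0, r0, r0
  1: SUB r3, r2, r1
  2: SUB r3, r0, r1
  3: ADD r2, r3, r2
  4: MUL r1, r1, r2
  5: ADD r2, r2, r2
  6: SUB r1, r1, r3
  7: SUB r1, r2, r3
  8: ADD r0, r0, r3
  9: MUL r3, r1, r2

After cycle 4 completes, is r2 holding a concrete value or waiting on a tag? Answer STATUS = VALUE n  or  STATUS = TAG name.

c1: issue ADD r0<-Add1 | r0:Add1,r1:9,r2:8,r3:1
c2: issue SUB r3<-Add2 | r0:Add1,r1:9,r2:8,r3:Add2
c3: CDB Add1=10; issue SUB r3<-Add1 | r0:10,r1:9,r2:8,r3:Add1
c4: CDB Add2=-1; issue ADD r2<-Add2 | r0:10,r1:9,r2:Add2,r3:Add1

STATUS = TAG Add2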